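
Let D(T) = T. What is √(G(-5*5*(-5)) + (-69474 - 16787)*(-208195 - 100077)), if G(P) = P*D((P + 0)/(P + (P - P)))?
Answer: √26591851117 ≈ 1.6307e+5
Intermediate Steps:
G(P) = P (G(P) = P*((P + 0)/(P + (P - P))) = P*(P/(P + 0)) = P*(P/P) = P*1 = P)
√(G(-5*5*(-5)) + (-69474 - 16787)*(-208195 - 100077)) = √(-5*5*(-5) + (-69474 - 16787)*(-208195 - 100077)) = √(-25*(-5) - 86261*(-308272)) = √(125 + 26591850992) = √26591851117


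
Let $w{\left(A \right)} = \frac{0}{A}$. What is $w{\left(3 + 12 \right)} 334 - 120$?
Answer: $-120$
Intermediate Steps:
$w{\left(A \right)} = 0$
$w{\left(3 + 12 \right)} 334 - 120 = 0 \cdot 334 - 120 = 0 - 120 = -120$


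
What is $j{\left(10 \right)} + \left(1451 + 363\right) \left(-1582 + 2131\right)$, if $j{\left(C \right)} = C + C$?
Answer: $995906$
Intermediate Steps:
$j{\left(C \right)} = 2 C$
$j{\left(10 \right)} + \left(1451 + 363\right) \left(-1582 + 2131\right) = 2 \cdot 10 + \left(1451 + 363\right) \left(-1582 + 2131\right) = 20 + 1814 \cdot 549 = 20 + 995886 = 995906$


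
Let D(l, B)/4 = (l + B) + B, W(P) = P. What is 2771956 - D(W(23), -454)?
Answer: 2775496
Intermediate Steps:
D(l, B) = 4*l + 8*B (D(l, B) = 4*((l + B) + B) = 4*((B + l) + B) = 4*(l + 2*B) = 4*l + 8*B)
2771956 - D(W(23), -454) = 2771956 - (4*23 + 8*(-454)) = 2771956 - (92 - 3632) = 2771956 - 1*(-3540) = 2771956 + 3540 = 2775496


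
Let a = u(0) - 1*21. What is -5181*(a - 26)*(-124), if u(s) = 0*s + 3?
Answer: -28267536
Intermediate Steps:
u(s) = 3 (u(s) = 0 + 3 = 3)
a = -18 (a = 3 - 1*21 = 3 - 21 = -18)
-5181*(a - 26)*(-124) = -5181*(-18 - 26)*(-124) = -5181*(-44*(-124)) = -5181/(1/5456) = -5181/1/5456 = -5181*5456 = -28267536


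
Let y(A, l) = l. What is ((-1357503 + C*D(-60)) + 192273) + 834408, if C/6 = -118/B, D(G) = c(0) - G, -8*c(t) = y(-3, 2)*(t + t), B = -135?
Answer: -991522/3 ≈ -3.3051e+5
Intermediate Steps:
c(t) = -t/2 (c(t) = -(t + t)/4 = -2*t/4 = -t/2)
D(G) = -G (D(G) = -1/2*0 - G = 0 - G = -G)
C = 236/45 (C = 6*(-118/(-135)) = 6*(-118*(-1/135)) = 6*(118/135) = 236/45 ≈ 5.2444)
((-1357503 + C*D(-60)) + 192273) + 834408 = ((-1357503 + 236*(-1*(-60))/45) + 192273) + 834408 = ((-1357503 + (236/45)*60) + 192273) + 834408 = ((-1357503 + 944/3) + 192273) + 834408 = (-4071565/3 + 192273) + 834408 = -3494746/3 + 834408 = -991522/3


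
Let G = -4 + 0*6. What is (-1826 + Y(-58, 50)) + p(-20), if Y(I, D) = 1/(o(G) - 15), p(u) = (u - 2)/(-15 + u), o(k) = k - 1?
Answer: -255559/140 ≈ -1825.4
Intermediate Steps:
G = -4 (G = -4 + 0 = -4)
o(k) = -1 + k
p(u) = (-2 + u)/(-15 + u)
Y(I, D) = -1/20 (Y(I, D) = 1/((-1 - 4) - 15) = 1/(-5 - 15) = 1/(-20) = -1/20)
(-1826 + Y(-58, 50)) + p(-20) = (-1826 - 1/20) + (-2 - 20)/(-15 - 20) = -36521/20 - 22/(-35) = -36521/20 - 1/35*(-22) = -36521/20 + 22/35 = -255559/140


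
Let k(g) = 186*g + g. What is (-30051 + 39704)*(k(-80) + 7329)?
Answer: -73662043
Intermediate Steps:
k(g) = 187*g
(-30051 + 39704)*(k(-80) + 7329) = (-30051 + 39704)*(187*(-80) + 7329) = 9653*(-14960 + 7329) = 9653*(-7631) = -73662043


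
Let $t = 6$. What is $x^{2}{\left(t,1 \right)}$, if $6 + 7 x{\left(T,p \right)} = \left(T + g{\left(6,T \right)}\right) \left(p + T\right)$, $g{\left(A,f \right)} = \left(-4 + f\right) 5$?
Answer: $\frac{11236}{49} \approx 229.31$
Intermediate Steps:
$g{\left(A,f \right)} = -20 + 5 f$
$x{\left(T,p \right)} = - \frac{6}{7} + \frac{\left(-20 + 6 T\right) \left(T + p\right)}{7}$ ($x{\left(T,p \right)} = - \frac{6}{7} + \frac{\left(T + \left(-20 + 5 T\right)\right) \left(p + T\right)}{7} = - \frac{6}{7} + \frac{\left(-20 + 6 T\right) \left(T + p\right)}{7}$)
$x^{2}{\left(t,1 \right)} = \left(- \frac{6}{7} - \frac{120}{7} - \frac{20}{7} + \frac{6 \cdot 6^{2}}{7} + \frac{6}{7} \cdot 6 \cdot 1\right)^{2} = \left(- \frac{6}{7} - \frac{120}{7} - \frac{20}{7} + \frac{6}{7} \cdot 36 + \frac{36}{7}\right)^{2} = \left(- \frac{6}{7} - \frac{120}{7} - \frac{20}{7} + \frac{216}{7} + \frac{36}{7}\right)^{2} = \left(\frac{106}{7}\right)^{2} = \frac{11236}{49}$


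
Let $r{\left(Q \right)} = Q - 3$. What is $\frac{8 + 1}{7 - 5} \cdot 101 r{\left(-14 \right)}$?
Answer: $- \frac{15453}{2} \approx -7726.5$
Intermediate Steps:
$r{\left(Q \right)} = -3 + Q$
$\frac{8 + 1}{7 - 5} \cdot 101 r{\left(-14 \right)} = \frac{8 + 1}{7 - 5} \cdot 101 \left(-3 - 14\right) = \frac{9}{2} \cdot 101 \left(-17\right) = \frac{909}{2} \left(-17\right) = - \frac{15453}{2}$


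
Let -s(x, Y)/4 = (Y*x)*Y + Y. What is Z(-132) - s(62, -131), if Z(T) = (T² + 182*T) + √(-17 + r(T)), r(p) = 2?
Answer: 4248804 + I*√15 ≈ 4.2488e+6 + 3.873*I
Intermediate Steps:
s(x, Y) = -4*Y - 4*x*Y² (s(x, Y) = -4*((Y*x)*Y + Y) = -4*(x*Y² + Y) = -4*(Y + x*Y²) = -4*Y - 4*x*Y²)
Z(T) = T² + 182*T + I*√15 (Z(T) = (T² + 182*T) + √(-17 + 2) = (T² + 182*T) + √(-15) = (T² + 182*T) + I*√15 = T² + 182*T + I*√15)
Z(-132) - s(62, -131) = ((-132)² + 182*(-132) + I*√15) - (-4)*(-131)*(1 - 131*62) = (17424 - 24024 + I*√15) - (-4)*(-131)*(1 - 8122) = (-6600 + I*√15) - (-4)*(-131)*(-8121) = (-6600 + I*√15) - 1*(-4255404) = (-6600 + I*√15) + 4255404 = 4248804 + I*√15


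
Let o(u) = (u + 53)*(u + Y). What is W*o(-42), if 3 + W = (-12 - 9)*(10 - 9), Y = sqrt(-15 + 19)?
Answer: 10560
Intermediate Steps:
Y = 2 (Y = sqrt(4) = 2)
o(u) = (2 + u)*(53 + u) (o(u) = (u + 53)*(u + 2) = (53 + u)*(2 + u) = (2 + u)*(53 + u))
W = -24 (W = -3 + (-12 - 9)*(10 - 9) = -3 - 21*1 = -3 - 21 = -24)
W*o(-42) = -24*(106 + (-42)**2 + 55*(-42)) = -24*(106 + 1764 - 2310) = -24*(-440) = 10560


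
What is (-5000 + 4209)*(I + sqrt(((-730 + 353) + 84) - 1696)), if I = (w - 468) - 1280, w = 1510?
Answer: 188258 - 2373*I*sqrt(221) ≈ 1.8826e+5 - 35277.0*I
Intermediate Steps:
I = -238 (I = (1510 - 468) - 1280 = 1042 - 1280 = -238)
(-5000 + 4209)*(I + sqrt(((-730 + 353) + 84) - 1696)) = (-5000 + 4209)*(-238 + sqrt(((-730 + 353) + 84) - 1696)) = -791*(-238 + sqrt((-377 + 84) - 1696)) = -791*(-238 + sqrt(-293 - 1696)) = -791*(-238 + sqrt(-1989)) = -791*(-238 + 3*I*sqrt(221)) = 188258 - 2373*I*sqrt(221)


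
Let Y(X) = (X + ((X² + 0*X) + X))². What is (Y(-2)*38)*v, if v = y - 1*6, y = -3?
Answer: 0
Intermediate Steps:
Y(X) = (X² + 2*X)² (Y(X) = (X + ((X² + 0) + X))² = (X + (X² + X))² = (X + (X + X²))² = (X² + 2*X)²)
v = -9 (v = -3 - 1*6 = -3 - 6 = -9)
(Y(-2)*38)*v = (((-2)²*(2 - 2)²)*38)*(-9) = ((4*0²)*38)*(-9) = ((4*0)*38)*(-9) = (0*38)*(-9) = 0*(-9) = 0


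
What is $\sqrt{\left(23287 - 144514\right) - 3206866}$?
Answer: $i \sqrt{3328093} \approx 1824.3 i$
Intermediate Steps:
$\sqrt{\left(23287 - 144514\right) - 3206866} = \sqrt{-121227 - 3206866} = \sqrt{-3328093} = i \sqrt{3328093}$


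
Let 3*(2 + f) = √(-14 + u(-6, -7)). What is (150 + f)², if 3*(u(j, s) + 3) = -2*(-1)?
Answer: 591359/27 + 2072*I*√3/9 ≈ 21902.0 + 398.76*I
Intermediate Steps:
u(j, s) = -7/3 (u(j, s) = -3 + (-2*(-1))/3 = -3 + (⅓)*2 = -3 + ⅔ = -7/3)
f = -2 + 7*I*√3/9 (f = -2 + √(-14 - 7/3)/3 = -2 + √(-49/3)/3 = -2 + (7*I*√3/3)/3 = -2 + 7*I*√3/9 ≈ -2.0 + 1.3472*I)
(150 + f)² = (150 + (-2 + 7*I*√3/9))² = (148 + 7*I*√3/9)²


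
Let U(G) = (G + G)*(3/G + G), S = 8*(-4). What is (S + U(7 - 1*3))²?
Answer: 36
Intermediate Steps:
S = -32
U(G) = 2*G*(G + 3/G) (U(G) = (2*G)*(G + 3/G) = 2*G*(G + 3/G))
(S + U(7 - 1*3))² = (-32 + (6 + 2*(7 - 1*3)²))² = (-32 + (6 + 2*(7 - 3)²))² = (-32 + (6 + 2*4²))² = (-32 + (6 + 2*16))² = (-32 + (6 + 32))² = (-32 + 38)² = 6² = 36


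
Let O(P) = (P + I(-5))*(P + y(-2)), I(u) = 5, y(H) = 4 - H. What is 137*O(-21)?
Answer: 32880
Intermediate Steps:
O(P) = (5 + P)*(6 + P) (O(P) = (P + 5)*(P + (4 - 1*(-2))) = (5 + P)*(P + (4 + 2)) = (5 + P)*(P + 6) = (5 + P)*(6 + P))
137*O(-21) = 137*(30 + (-21)**2 + 11*(-21)) = 137*(30 + 441 - 231) = 137*240 = 32880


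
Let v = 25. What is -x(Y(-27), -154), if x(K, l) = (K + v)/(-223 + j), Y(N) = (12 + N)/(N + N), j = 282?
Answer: -455/1062 ≈ -0.42844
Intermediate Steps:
Y(N) = (12 + N)/(2*N) (Y(N) = (12 + N)/((2*N)) = (12 + N)*(1/(2*N)) = (12 + N)/(2*N))
x(K, l) = 25/59 + K/59 (x(K, l) = (K + 25)/(-223 + 282) = (25 + K)/59 = (25 + K)*(1/59) = 25/59 + K/59)
-x(Y(-27), -154) = -(25/59 + ((½)*(12 - 27)/(-27))/59) = -(25/59 + ((½)*(-1/27)*(-15))/59) = -(25/59 + (1/59)*(5/18)) = -(25/59 + 5/1062) = -1*455/1062 = -455/1062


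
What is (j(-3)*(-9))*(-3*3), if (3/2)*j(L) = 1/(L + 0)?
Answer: -18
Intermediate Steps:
j(L) = 2/(3*L) (j(L) = 2/(3*(L + 0)) = 2/(3*L))
(j(-3)*(-9))*(-3*3) = (((⅔)/(-3))*(-9))*(-3*3) = (((⅔)*(-⅓))*(-9))*(-9) = -2/9*(-9)*(-9) = 2*(-9) = -18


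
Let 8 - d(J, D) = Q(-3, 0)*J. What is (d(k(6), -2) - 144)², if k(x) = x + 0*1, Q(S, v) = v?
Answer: 18496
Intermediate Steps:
k(x) = x (k(x) = x + 0 = x)
d(J, D) = 8 (d(J, D) = 8 - 0*J = 8 - 1*0 = 8 + 0 = 8)
(d(k(6), -2) - 144)² = (8 - 144)² = (-136)² = 18496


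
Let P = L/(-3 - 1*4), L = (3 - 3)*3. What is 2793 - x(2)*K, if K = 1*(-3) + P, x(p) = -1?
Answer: 2790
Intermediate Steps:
L = 0 (L = 0*3 = 0)
P = 0 (P = 0/(-3 - 1*4) = 0/(-3 - 4) = 0/(-7) = 0*(-1/7) = 0)
K = -3 (K = 1*(-3) + 0 = -3 + 0 = -3)
2793 - x(2)*K = 2793 - (-1)*(-3) = 2793 - 1*3 = 2793 - 3 = 2790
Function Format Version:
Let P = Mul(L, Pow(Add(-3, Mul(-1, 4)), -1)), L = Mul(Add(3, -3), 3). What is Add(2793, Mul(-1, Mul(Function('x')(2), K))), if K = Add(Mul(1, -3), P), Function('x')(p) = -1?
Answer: 2790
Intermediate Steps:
L = 0 (L = Mul(0, 3) = 0)
P = 0 (P = Mul(0, Pow(Add(-3, Mul(-1, 4)), -1)) = Mul(0, Pow(Add(-3, -4), -1)) = Mul(0, Pow(-7, -1)) = Mul(0, Rational(-1, 7)) = 0)
K = -3 (K = Add(Mul(1, -3), 0) = Add(-3, 0) = -3)
Add(2793, Mul(-1, Mul(Function('x')(2), K))) = Add(2793, Mul(-1, Mul(-1, -3))) = Add(2793, Mul(-1, 3)) = Add(2793, -3) = 2790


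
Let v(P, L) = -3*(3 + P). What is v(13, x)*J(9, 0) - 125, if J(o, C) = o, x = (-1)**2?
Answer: -557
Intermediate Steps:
x = 1
v(P, L) = -9 - 3*P
v(13, x)*J(9, 0) - 125 = (-9 - 3*13)*9 - 125 = (-9 - 39)*9 - 125 = -48*9 - 125 = -432 - 125 = -557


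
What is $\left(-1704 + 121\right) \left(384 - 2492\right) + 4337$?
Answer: $3341301$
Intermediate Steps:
$\left(-1704 + 121\right) \left(384 - 2492\right) + 4337 = \left(-1583\right) \left(-2108\right) + 4337 = 3336964 + 4337 = 3341301$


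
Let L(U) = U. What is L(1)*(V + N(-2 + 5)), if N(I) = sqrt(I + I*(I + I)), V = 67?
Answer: 67 + sqrt(21) ≈ 71.583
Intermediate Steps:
N(I) = sqrt(I + 2*I**2) (N(I) = sqrt(I + I*(2*I)) = sqrt(I + 2*I**2))
L(1)*(V + N(-2 + 5)) = 1*(67 + sqrt((-2 + 5)*(1 + 2*(-2 + 5)))) = 1*(67 + sqrt(3*(1 + 2*3))) = 1*(67 + sqrt(3*(1 + 6))) = 1*(67 + sqrt(3*7)) = 1*(67 + sqrt(21)) = 67 + sqrt(21)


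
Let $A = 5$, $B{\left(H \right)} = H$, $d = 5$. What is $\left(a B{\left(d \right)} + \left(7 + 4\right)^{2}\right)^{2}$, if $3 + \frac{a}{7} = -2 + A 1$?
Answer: $14641$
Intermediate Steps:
$a = 0$ ($a = -21 + 7 \left(-2 + 5 \cdot 1\right) = -21 + 7 \left(-2 + 5\right) = -21 + 7 \cdot 3 = -21 + 21 = 0$)
$\left(a B{\left(d \right)} + \left(7 + 4\right)^{2}\right)^{2} = \left(0 \cdot 5 + \left(7 + 4\right)^{2}\right)^{2} = \left(0 + 11^{2}\right)^{2} = \left(0 + 121\right)^{2} = 121^{2} = 14641$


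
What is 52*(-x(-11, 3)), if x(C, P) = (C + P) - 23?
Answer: 1612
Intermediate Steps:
x(C, P) = -23 + C + P
52*(-x(-11, 3)) = 52*(-(-23 - 11 + 3)) = 52*(-1*(-31)) = 52*31 = 1612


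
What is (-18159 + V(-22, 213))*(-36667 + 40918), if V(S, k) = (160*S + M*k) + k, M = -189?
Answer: -262384473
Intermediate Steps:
V(S, k) = -188*k + 160*S (V(S, k) = (160*S - 189*k) + k = (-189*k + 160*S) + k = -188*k + 160*S)
(-18159 + V(-22, 213))*(-36667 + 40918) = (-18159 + (-188*213 + 160*(-22)))*(-36667 + 40918) = (-18159 + (-40044 - 3520))*4251 = (-18159 - 43564)*4251 = -61723*4251 = -262384473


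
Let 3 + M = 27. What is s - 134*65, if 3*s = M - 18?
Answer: -8708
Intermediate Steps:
M = 24 (M = -3 + 27 = 24)
s = 2 (s = (24 - 18)/3 = (⅓)*6 = 2)
s - 134*65 = 2 - 134*65 = 2 - 8710 = -8708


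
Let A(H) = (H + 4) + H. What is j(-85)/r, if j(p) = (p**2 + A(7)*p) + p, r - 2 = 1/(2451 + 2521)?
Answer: 109384/39 ≈ 2804.7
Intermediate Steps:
A(H) = 4 + 2*H (A(H) = (4 + H) + H = 4 + 2*H)
r = 9945/4972 (r = 2 + 1/(2451 + 2521) = 2 + 1/4972 = 9945/4972 ≈ 2.0002)
j(p) = p**2 + 19*p (j(p) = (p**2 + (4 + 2*7)*p) + p = (p**2 + (4 + 14)*p) + p = (p**2 + 18*p) + p = p**2 + 19*p)
j(-85)/r = (-85*(19 - 85))/(9945/4972) = -85*(-66)*(4972/9945) = 5610*(4972/9945) = 109384/39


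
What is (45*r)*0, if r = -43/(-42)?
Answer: 0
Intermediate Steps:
r = 43/42 (r = -43*(-1/42) = 43/42 ≈ 1.0238)
(45*r)*0 = (45*(43/42))*0 = (645/14)*0 = 0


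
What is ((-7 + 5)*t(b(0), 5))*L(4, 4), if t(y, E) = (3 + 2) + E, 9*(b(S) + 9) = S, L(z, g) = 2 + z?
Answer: -120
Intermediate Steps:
b(S) = -9 + S/9
t(y, E) = 5 + E
((-7 + 5)*t(b(0), 5))*L(4, 4) = ((-7 + 5)*(5 + 5))*(2 + 4) = -2*10*6 = -20*6 = -120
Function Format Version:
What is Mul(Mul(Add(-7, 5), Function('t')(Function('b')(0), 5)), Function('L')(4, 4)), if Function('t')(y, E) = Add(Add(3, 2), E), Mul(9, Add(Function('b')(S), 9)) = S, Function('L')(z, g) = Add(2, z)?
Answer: -120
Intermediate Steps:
Function('b')(S) = Add(-9, Mul(Rational(1, 9), S))
Function('t')(y, E) = Add(5, E)
Mul(Mul(Add(-7, 5), Function('t')(Function('b')(0), 5)), Function('L')(4, 4)) = Mul(Mul(Add(-7, 5), Add(5, 5)), Add(2, 4)) = Mul(Mul(-2, 10), 6) = Mul(-20, 6) = -120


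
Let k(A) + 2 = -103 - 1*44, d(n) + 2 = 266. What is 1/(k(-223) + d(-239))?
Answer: 1/115 ≈ 0.0086956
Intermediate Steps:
d(n) = 264 (d(n) = -2 + 266 = 264)
k(A) = -149 (k(A) = -2 + (-103 - 1*44) = -2 + (-103 - 44) = -2 - 147 = -149)
1/(k(-223) + d(-239)) = 1/(-149 + 264) = 1/115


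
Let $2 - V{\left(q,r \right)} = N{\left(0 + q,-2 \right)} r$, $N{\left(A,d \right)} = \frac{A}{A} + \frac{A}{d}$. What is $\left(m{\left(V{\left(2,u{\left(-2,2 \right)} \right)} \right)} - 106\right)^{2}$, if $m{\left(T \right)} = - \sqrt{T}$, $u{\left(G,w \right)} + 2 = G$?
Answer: $\left(106 + \sqrt{2}\right)^{2} \approx 11538.0$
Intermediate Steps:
$u{\left(G,w \right)} = -2 + G$
$N{\left(A,d \right)} = 1 + \frac{A}{d}$
$V{\left(q,r \right)} = 2 - r \left(1 - \frac{q}{2}\right)$ ($V{\left(q,r \right)} = 2 - \frac{\left(0 + q\right) - 2}{-2} r = 2 - - \frac{q - 2}{2} r = 2 - - \frac{-2 + q}{2} r = 2 - \left(1 - \frac{q}{2}\right) r = 2 - r \left(1 - \frac{q}{2}\right)$)
$\left(m{\left(V{\left(2,u{\left(-2,2 \right)} \right)} \right)} - 106\right)^{2} = \left(- \sqrt{2 + \frac{\left(-2 - 2\right) \left(-2 + 2\right)}{2}} - 106\right)^{2} = \left(- \sqrt{2 + \frac{1}{2} \left(-4\right) 0} - 106\right)^{2} = \left(- \sqrt{2 + 0} - 106\right)^{2} = \left(- \sqrt{2} - 106\right)^{2} = \left(-106 - \sqrt{2}\right)^{2}$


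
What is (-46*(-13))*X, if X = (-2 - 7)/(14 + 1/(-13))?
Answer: -69966/181 ≈ -386.55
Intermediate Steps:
X = -117/181 (X = -9/(14 - 1/13) = -9/181/13 = -9*13/181 = -117/181 ≈ -0.64641)
(-46*(-13))*X = -46*(-13)*(-117/181) = 598*(-117/181) = -69966/181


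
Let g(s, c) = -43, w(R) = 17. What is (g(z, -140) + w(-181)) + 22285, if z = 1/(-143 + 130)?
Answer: 22259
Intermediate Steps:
z = -1/13 (z = 1/(-13) = -1/13 ≈ -0.076923)
(g(z, -140) + w(-181)) + 22285 = (-43 + 17) + 22285 = -26 + 22285 = 22259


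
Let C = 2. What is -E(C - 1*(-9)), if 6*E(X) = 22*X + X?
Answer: -253/6 ≈ -42.167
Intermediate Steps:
E(X) = 23*X/6 (E(X) = (22*X + X)/6 = (23*X)/6 = 23*X/6)
-E(C - 1*(-9)) = -23*(2 - 1*(-9))/6 = -23*(2 + 9)/6 = -23*11/6 = -1*253/6 = -253/6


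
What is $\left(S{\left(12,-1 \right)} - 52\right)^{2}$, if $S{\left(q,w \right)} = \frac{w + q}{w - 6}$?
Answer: $\frac{140625}{49} \approx 2869.9$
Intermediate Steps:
$S{\left(q,w \right)} = \frac{q + w}{-6 + w}$
$\left(S{\left(12,-1 \right)} - 52\right)^{2} = \left(\frac{12 - 1}{-6 - 1} - 52\right)^{2} = \left(\frac{1}{-7} \cdot 11 - 52\right)^{2} = \left(\left(- \frac{1}{7}\right) 11 - 52\right)^{2} = \left(- \frac{11}{7} - 52\right)^{2} = \left(- \frac{375}{7}\right)^{2} = \frac{140625}{49}$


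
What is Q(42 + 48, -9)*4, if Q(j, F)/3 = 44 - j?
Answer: -552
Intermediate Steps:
Q(j, F) = 132 - 3*j (Q(j, F) = 3*(44 - j) = 132 - 3*j)
Q(42 + 48, -9)*4 = (132 - 3*(42 + 48))*4 = (132 - 3*90)*4 = (132 - 270)*4 = -138*4 = -552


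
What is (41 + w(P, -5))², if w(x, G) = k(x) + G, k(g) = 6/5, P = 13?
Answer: 34596/25 ≈ 1383.8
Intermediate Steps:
k(g) = 6/5 (k(g) = 6*(⅕) = 6/5)
w(x, G) = 6/5 + G
(41 + w(P, -5))² = (41 + (6/5 - 5))² = (41 - 19/5)² = (186/5)² = 34596/25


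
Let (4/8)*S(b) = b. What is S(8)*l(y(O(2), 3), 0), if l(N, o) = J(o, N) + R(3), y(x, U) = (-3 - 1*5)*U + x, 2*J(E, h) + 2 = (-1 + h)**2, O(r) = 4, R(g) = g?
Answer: 3560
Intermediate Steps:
S(b) = 2*b
J(E, h) = -1 + (-1 + h)**2/2
y(x, U) = x - 8*U (y(x, U) = (-3 - 5)*U + x = -8*U + x = x - 8*U)
l(N, o) = 2 + (-1 + N)**2/2 (l(N, o) = (-1 + (-1 + N)**2/2) + 3 = 2 + (-1 + N)**2/2)
S(8)*l(y(O(2), 3), 0) = (2*8)*(2 + (-1 + (4 - 8*3))**2/2) = 16*(2 + (-1 + (4 - 24))**2/2) = 16*(2 + (-1 - 20)**2/2) = 16*(2 + (1/2)*(-21)**2) = 16*(2 + (1/2)*441) = 16*(2 + 441/2) = 16*(445/2) = 3560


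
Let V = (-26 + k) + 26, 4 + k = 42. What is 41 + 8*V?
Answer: 345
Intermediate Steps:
k = 38 (k = -4 + 42 = 38)
V = 38 (V = (-26 + 38) + 26 = 12 + 26 = 38)
41 + 8*V = 41 + 8*38 = 41 + 304 = 345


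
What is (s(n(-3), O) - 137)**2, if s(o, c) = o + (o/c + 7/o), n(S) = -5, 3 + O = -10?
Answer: 86415616/4225 ≈ 20453.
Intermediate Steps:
O = -13 (O = -3 - 10 = -13)
s(o, c) = o + 7/o + o/c (s(o, c) = o + (7/o + o/c) = o + 7/o + o/c)
(s(n(-3), O) - 137)**2 = ((-5 + 7/(-5) - 5/(-13)) - 137)**2 = ((-5 + 7*(-1/5) - 5*(-1/13)) - 137)**2 = ((-5 - 7/5 + 5/13) - 137)**2 = (-391/65 - 137)**2 = (-9296/65)**2 = 86415616/4225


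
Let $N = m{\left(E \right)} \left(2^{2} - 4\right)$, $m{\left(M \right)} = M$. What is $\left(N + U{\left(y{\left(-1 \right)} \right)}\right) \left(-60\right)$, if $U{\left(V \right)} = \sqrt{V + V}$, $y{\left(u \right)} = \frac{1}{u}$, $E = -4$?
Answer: $- 60 i \sqrt{2} \approx - 84.853 i$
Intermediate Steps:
$U{\left(V \right)} = \sqrt{2} \sqrt{V}$ ($U{\left(V \right)} = \sqrt{2 V} = \sqrt{2} \sqrt{V}$)
$N = 0$ ($N = - 4 \left(2^{2} - 4\right) = - 4 \left(4 - 4\right) = \left(-4\right) 0 = 0$)
$\left(N + U{\left(y{\left(-1 \right)} \right)}\right) \left(-60\right) = \left(0 + \sqrt{2} \sqrt{\frac{1}{-1}}\right) \left(-60\right) = \left(0 + \sqrt{2} \sqrt{-1}\right) \left(-60\right) = \left(0 + \sqrt{2} i\right) \left(-60\right) = \left(0 + i \sqrt{2}\right) \left(-60\right) = i \sqrt{2} \left(-60\right) = - 60 i \sqrt{2}$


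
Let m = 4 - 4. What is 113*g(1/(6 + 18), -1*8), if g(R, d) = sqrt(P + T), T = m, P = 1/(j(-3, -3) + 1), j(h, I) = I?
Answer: 113*I*sqrt(2)/2 ≈ 79.903*I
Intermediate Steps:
m = 0
P = -1/2 (P = 1/(-3 + 1) = 1/(-2) = -1/2 ≈ -0.50000)
T = 0
g(R, d) = I*sqrt(2)/2 (g(R, d) = sqrt(-1/2 + 0) = sqrt(-1/2) = I*sqrt(2)/2)
113*g(1/(6 + 18), -1*8) = 113*(I*sqrt(2)/2) = 113*I*sqrt(2)/2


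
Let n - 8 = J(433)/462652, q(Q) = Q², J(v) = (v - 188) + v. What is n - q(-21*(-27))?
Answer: -74366913467/231326 ≈ -3.2148e+5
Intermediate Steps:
J(v) = -188 + 2*v (J(v) = (-188 + v) + v = -188 + 2*v)
n = 1850947/231326 (n = 8 + (-188 + 2*433)/462652 = 8 + (-188 + 866)*(1/462652) = 8 + 678*(1/462652) = 8 + 339/231326 = 1850947/231326 ≈ 8.0015)
n - q(-21*(-27)) = 1850947/231326 - (-21*(-27))² = 1850947/231326 - 1*567² = 1850947/231326 - 1*321489 = 1850947/231326 - 321489 = -74366913467/231326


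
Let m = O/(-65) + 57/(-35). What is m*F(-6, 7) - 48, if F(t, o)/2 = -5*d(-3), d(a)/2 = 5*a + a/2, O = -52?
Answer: -2250/7 ≈ -321.43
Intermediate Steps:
d(a) = 11*a (d(a) = 2*(5*a + a/2) = 2*(11*a/2) = 11*a)
m = -29/35 (m = -52/(-65) + 57/(-35) = -52*(-1/65) + 57*(-1/35) = ⅘ - 57/35 = -29/35 ≈ -0.82857)
F(t, o) = 330 (F(t, o) = 2*(-55*(-3)) = 2*(-5*(-33)) = 2*165 = 330)
m*F(-6, 7) - 48 = -29/35*330 - 48 = -1914/7 - 48 = -2250/7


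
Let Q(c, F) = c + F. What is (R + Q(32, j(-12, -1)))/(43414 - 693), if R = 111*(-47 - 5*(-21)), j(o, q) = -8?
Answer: 18/119 ≈ 0.15126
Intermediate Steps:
Q(c, F) = F + c
R = 6438 (R = 111*(-47 + 105) = 111*58 = 6438)
(R + Q(32, j(-12, -1)))/(43414 - 693) = (6438 + (-8 + 32))/(43414 - 693) = (6438 + 24)/42721 = 6462*(1/42721) = 18/119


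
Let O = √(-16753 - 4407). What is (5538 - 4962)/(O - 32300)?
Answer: -465120/26082779 - 3312*I*√10/130413895 ≈ -0.017832 - 8.0309e-5*I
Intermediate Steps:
O = 46*I*√10 (O = √(-21160) = 46*I*√10 ≈ 145.46*I)
(5538 - 4962)/(O - 32300) = (5538 - 4962)/(46*I*√10 - 32300) = 576/(-32300 + 46*I*√10)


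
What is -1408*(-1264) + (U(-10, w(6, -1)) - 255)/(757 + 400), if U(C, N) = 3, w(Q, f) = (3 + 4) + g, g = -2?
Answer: 2059126532/1157 ≈ 1.7797e+6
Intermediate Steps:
w(Q, f) = 5 (w(Q, f) = (3 + 4) - 2 = 7 - 2 = 5)
-1408*(-1264) + (U(-10, w(6, -1)) - 255)/(757 + 400) = -1408*(-1264) + (3 - 255)/(757 + 400) = 1779712 - 252/1157 = 2059126532/1157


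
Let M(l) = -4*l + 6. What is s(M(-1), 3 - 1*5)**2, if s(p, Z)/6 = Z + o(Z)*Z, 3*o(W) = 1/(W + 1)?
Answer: 64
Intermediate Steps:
o(W) = 1/(3*(1 + W)) (o(W) = 1/(3*(W + 1)) = 1/(3*(1 + W)))
M(l) = 6 - 4*l
s(p, Z) = 6*Z + 2*Z/(1 + Z) (s(p, Z) = 6*(Z + (1/(3*(1 + Z)))*Z) = 6*(Z + Z/(3*(1 + Z))) = 6*Z + 2*Z/(1 + Z))
s(M(-1), 3 - 1*5)**2 = (2*(3 - 1*5)*(4 + 3*(3 - 1*5))/(1 + (3 - 1*5)))**2 = (2*(3 - 5)*(4 + 3*(3 - 5))/(1 + (3 - 5)))**2 = (2*(-2)*(4 + 3*(-2))/(1 - 2))**2 = (2*(-2)*(4 - 6)/(-1))**2 = (2*(-2)*(-1)*(-2))**2 = (-8)**2 = 64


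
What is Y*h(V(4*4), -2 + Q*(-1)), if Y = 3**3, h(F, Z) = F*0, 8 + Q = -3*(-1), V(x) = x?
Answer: 0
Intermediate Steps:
Q = -5 (Q = -8 - 3*(-1) = -8 + 3 = -5)
h(F, Z) = 0
Y = 27
Y*h(V(4*4), -2 + Q*(-1)) = 27*0 = 0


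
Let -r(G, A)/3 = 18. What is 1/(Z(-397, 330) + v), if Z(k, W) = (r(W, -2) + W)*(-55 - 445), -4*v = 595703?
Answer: -4/1147703 ≈ -3.4852e-6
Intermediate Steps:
v = -595703/4 (v = -1/4*595703 = -595703/4 ≈ -1.4893e+5)
r(G, A) = -54 (r(G, A) = -3*18 = -54)
Z(k, W) = 27000 - 500*W (Z(k, W) = (-54 + W)*(-55 - 445) = (-54 + W)*(-500) = 27000 - 500*W)
1/(Z(-397, 330) + v) = 1/((27000 - 500*330) - 595703/4) = 1/((27000 - 165000) - 595703/4) = 1/(-138000 - 595703/4) = 1/(-1147703/4) = -4/1147703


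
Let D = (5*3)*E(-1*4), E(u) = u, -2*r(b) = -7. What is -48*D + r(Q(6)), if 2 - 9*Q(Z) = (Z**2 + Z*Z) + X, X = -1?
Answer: 5767/2 ≈ 2883.5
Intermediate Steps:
Q(Z) = 1/3 - 2*Z**2/9 (Q(Z) = 2/9 - ((Z**2 + Z*Z) - 1)/9 = 2/9 - ((Z**2 + Z**2) - 1)/9 = 2/9 - (2*Z**2 - 1)/9 = 2/9 - (-1 + 2*Z**2)/9 = 2/9 + (1/9 - 2*Z**2/9) = 1/3 - 2*Z**2/9)
r(b) = 7/2 (r(b) = -1/2*(-7) = 7/2)
D = -60 (D = (5*3)*(-1*4) = 15*(-4) = -60)
-48*D + r(Q(6)) = -48*(-60) + 7/2 = 2880 + 7/2 = 5767/2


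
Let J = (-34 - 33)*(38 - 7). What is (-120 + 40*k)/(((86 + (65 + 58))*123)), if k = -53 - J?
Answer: 80840/25707 ≈ 3.1447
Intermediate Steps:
J = -2077 (J = -67*31 = -2077)
k = 2024 (k = -53 - 1*(-2077) = -53 + 2077 = 2024)
(-120 + 40*k)/(((86 + (65 + 58))*123)) = (-120 + 40*2024)/(((86 + (65 + 58))*123)) = (-120 + 80960)/(((86 + 123)*123)) = 80840/((209*123)) = 80840/25707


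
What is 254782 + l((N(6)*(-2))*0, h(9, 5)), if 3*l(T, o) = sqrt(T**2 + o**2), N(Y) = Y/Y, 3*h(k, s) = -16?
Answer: 2293054/9 ≈ 2.5478e+5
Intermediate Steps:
h(k, s) = -16/3 (h(k, s) = (1/3)*(-16) = -16/3)
N(Y) = 1
l(T, o) = sqrt(T**2 + o**2)/3
254782 + l((N(6)*(-2))*0, h(9, 5)) = 254782 + sqrt(((1*(-2))*0)**2 + (-16/3)**2)/3 = 254782 + sqrt((-2*0)**2 + 256/9)/3 = 254782 + sqrt(0**2 + 256/9)/3 = 254782 + sqrt(0 + 256/9)/3 = 254782 + sqrt(256/9)/3 = 254782 + (1/3)*(16/3) = 254782 + 16/9 = 2293054/9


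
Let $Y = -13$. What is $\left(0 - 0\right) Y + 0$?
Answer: $0$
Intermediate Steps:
$\left(0 - 0\right) Y + 0 = \left(0 - 0\right) \left(-13\right) + 0 = \left(0 + 0\right) \left(-13\right) + 0 = 0 \left(-13\right) + 0 = 0 + 0 = 0$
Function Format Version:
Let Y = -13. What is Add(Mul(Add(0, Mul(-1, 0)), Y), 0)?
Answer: 0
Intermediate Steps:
Add(Mul(Add(0, Mul(-1, 0)), Y), 0) = Add(Mul(Add(0, Mul(-1, 0)), -13), 0) = Add(Mul(Add(0, 0), -13), 0) = Add(Mul(0, -13), 0) = Add(0, 0) = 0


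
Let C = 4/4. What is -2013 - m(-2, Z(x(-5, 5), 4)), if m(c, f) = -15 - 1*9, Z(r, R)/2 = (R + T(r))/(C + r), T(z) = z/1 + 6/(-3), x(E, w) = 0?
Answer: -1989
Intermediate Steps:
T(z) = -2 + z (T(z) = z*1 + 6*(-⅓) = z - 2 = -2 + z)
C = 1 (C = 4*(¼) = 1)
Z(r, R) = 2*(-2 + R + r)/(1 + r) (Z(r, R) = 2*((R + (-2 + r))/(1 + r)) = 2*((-2 + R + r)/(1 + r)) = 2*(-2 + R + r)/(1 + r))
m(c, f) = -24 (m(c, f) = -15 - 9 = -24)
-2013 - m(-2, Z(x(-5, 5), 4)) = -2013 - 1*(-24) = -2013 + 24 = -1989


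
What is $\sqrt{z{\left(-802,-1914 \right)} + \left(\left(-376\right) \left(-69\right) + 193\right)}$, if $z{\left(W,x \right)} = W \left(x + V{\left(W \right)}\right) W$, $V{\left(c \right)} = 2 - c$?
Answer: $i \sqrt{713930303} \approx 26719.0 i$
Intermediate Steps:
$z{\left(W,x \right)} = W^{2} \left(2 + x - W\right)$ ($z{\left(W,x \right)} = W \left(x - \left(-2 + W\right)\right) W = W \left(2 + x - W\right) W = W W \left(2 + x - W\right) = W^{2} \left(2 + x - W\right)$)
$\sqrt{z{\left(-802,-1914 \right)} + \left(\left(-376\right) \left(-69\right) + 193\right)} = \sqrt{\left(-802\right)^{2} \left(2 - 1914 - -802\right) + \left(\left(-376\right) \left(-69\right) + 193\right)} = \sqrt{643204 \left(2 - 1914 + 802\right) + \left(25944 + 193\right)} = \sqrt{643204 \left(-1110\right) + 26137} = \sqrt{-713956440 + 26137} = \sqrt{-713930303} = i \sqrt{713930303}$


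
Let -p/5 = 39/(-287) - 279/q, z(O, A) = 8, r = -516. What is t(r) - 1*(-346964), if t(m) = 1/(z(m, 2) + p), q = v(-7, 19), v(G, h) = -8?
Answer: 131997940972/380437 ≈ 3.4696e+5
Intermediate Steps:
q = -8
p = -398805/2296 (p = -5*(39/(-287) - 279/(-8)) = -5*(39*(-1/287) - 279*(-⅛)) = -5*(-39/287 + 279/8) = -5*79761/2296 = -398805/2296 ≈ -173.70)
t(m) = -2296/380437 (t(m) = 1/(8 - 398805/2296) = 1/(-380437/2296) = -2296/380437)
t(r) - 1*(-346964) = -2296/380437 - 1*(-346964) = -2296/380437 + 346964 = 131997940972/380437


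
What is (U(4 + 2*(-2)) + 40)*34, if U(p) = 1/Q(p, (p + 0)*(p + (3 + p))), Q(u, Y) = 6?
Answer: 4097/3 ≈ 1365.7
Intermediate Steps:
U(p) = ⅙ (U(p) = 1/6 = ⅙)
(U(4 + 2*(-2)) + 40)*34 = (⅙ + 40)*34 = (241/6)*34 = 4097/3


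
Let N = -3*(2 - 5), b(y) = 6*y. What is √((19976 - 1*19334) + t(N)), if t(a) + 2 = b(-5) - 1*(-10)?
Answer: 2*√155 ≈ 24.900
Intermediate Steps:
N = 9 (N = -3*(-3) = 9)
t(a) = -22 (t(a) = -2 + (6*(-5) - 1*(-10)) = -2 + (-30 + 10) = -2 - 20 = -22)
√((19976 - 1*19334) + t(N)) = √((19976 - 1*19334) - 22) = √((19976 - 19334) - 22) = √(642 - 22) = √620 = 2*√155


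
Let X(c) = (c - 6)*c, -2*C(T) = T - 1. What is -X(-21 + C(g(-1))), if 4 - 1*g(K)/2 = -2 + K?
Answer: -3685/4 ≈ -921.25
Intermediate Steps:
g(K) = 12 - 2*K (g(K) = 8 - 2*(-2 + K) = 8 + (4 - 2*K) = 12 - 2*K)
C(T) = ½ - T/2 (C(T) = -(T - 1)/2 = -(-1 + T)/2 = ½ - T/2)
X(c) = c*(-6 + c) (X(c) = (-6 + c)*c = c*(-6 + c))
-X(-21 + C(g(-1))) = -(-21 + (½ - (12 - 2*(-1))/2))*(-6 + (-21 + (½ - (12 - 2*(-1))/2))) = -(-21 + (½ - (12 + 2)/2))*(-6 + (-21 + (½ - (12 + 2)/2))) = -(-21 + (½ - ½*14))*(-6 + (-21 + (½ - ½*14))) = -(-21 + (½ - 7))*(-6 + (-21 + (½ - 7))) = -(-21 - 13/2)*(-6 + (-21 - 13/2)) = -(-55)*(-6 - 55/2)/2 = -(-55)*(-67)/(2*2) = -1*3685/4 = -3685/4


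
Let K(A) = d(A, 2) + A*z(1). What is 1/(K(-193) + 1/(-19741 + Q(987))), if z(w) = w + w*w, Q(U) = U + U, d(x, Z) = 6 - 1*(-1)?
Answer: -17767/6733694 ≈ -0.0026385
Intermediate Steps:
d(x, Z) = 7 (d(x, Z) = 6 + 1 = 7)
Q(U) = 2*U
z(w) = w + w²
K(A) = 7 + 2*A (K(A) = 7 + A*(1*(1 + 1)) = 7 + A*(1*2) = 7 + A*2 = 7 + 2*A)
1/(K(-193) + 1/(-19741 + Q(987))) = 1/((7 + 2*(-193)) + 1/(-19741 + 2*987)) = 1/((7 - 386) + 1/(-19741 + 1974)) = 1/(-379 + 1/(-17767)) = 1/(-379 - 1/17767) = 1/(-6733694/17767) = -17767/6733694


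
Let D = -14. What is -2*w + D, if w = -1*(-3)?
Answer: -20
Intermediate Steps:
w = 3
-2*w + D = -2*3 - 14 = -6 - 14 = -20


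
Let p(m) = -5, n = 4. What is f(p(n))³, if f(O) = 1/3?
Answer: 1/27 ≈ 0.037037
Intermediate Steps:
f(O) = ⅓
f(p(n))³ = (⅓)³ = 1/27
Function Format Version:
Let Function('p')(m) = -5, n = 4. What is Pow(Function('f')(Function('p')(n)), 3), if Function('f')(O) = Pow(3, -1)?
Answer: Rational(1, 27) ≈ 0.037037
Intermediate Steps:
Function('f')(O) = Rational(1, 3)
Pow(Function('f')(Function('p')(n)), 3) = Pow(Rational(1, 3), 3) = Rational(1, 27)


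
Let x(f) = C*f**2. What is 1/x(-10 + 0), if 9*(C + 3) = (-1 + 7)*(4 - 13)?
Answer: -1/900 ≈ -0.0011111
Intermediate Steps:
C = -9 (C = -3 + ((-1 + 7)*(4 - 13))/9 = -3 + (6*(-9))/9 = -3 + (1/9)*(-54) = -3 - 6 = -9)
x(f) = -9*f**2
1/x(-10 + 0) = 1/(-9*(-10 + 0)**2) = 1/(-9*(-10)**2) = 1/(-9*100) = 1/(-900) = -1/900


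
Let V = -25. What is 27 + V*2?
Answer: -23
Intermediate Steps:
27 + V*2 = 27 - 25*2 = 27 - 50 = -23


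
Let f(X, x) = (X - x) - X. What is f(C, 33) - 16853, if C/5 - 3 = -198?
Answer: -16886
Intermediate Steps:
C = -975 (C = 15 + 5*(-198) = 15 - 990 = -975)
f(X, x) = -x
f(C, 33) - 16853 = -1*33 - 16853 = -33 - 16853 = -16886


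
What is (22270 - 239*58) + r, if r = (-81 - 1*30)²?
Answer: 20729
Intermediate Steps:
r = 12321 (r = (-81 - 30)² = (-111)² = 12321)
(22270 - 239*58) + r = (22270 - 239*58) + 12321 = (22270 - 13862) + 12321 = 8408 + 12321 = 20729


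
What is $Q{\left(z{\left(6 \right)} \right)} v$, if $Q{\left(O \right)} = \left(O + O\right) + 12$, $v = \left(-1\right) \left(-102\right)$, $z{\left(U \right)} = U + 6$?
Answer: $3672$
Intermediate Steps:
$z{\left(U \right)} = 6 + U$
$v = 102$
$Q{\left(O \right)} = 12 + 2 O$ ($Q{\left(O \right)} = 2 O + 12 = 12 + 2 O$)
$Q{\left(z{\left(6 \right)} \right)} v = \left(12 + 2 \left(6 + 6\right)\right) 102 = \left(12 + 2 \cdot 12\right) 102 = \left(12 + 24\right) 102 = 36 \cdot 102 = 3672$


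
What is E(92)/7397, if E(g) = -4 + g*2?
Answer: 180/7397 ≈ 0.024334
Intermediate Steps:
E(g) = -4 + 2*g
E(92)/7397 = (-4 + 2*92)/7397 = (-4 + 184)*(1/7397) = 180*(1/7397) = 180/7397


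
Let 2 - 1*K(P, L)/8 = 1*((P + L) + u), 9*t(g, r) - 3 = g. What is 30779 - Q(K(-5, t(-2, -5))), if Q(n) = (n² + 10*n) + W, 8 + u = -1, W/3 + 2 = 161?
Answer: 1042766/81 ≈ 12874.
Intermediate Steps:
W = 477 (W = -6 + 3*161 = -6 + 483 = 477)
t(g, r) = ⅓ + g/9
u = -9 (u = -8 - 1 = -9)
K(P, L) = 88 - 8*L - 8*P (K(P, L) = 16 - 8*((P + L) - 9) = 16 - 8*((L + P) - 9) = 16 - 8*(-9 + L + P) = 16 + (72 - 8*L - 8*P) = 88 - 8*L - 8*P)
Q(n) = 477 + n² + 10*n (Q(n) = (n² + 10*n) + 477 = 477 + n² + 10*n)
30779 - Q(K(-5, t(-2, -5))) = 30779 - (477 + (88 - 8*(⅓ + (⅑)*(-2)) - 8*(-5))² + 10*(88 - 8*(⅓ + (⅑)*(-2)) - 8*(-5))) = 30779 - (477 + (88 - 8*(⅓ - 2/9) + 40)² + 10*(88 - 8*(⅓ - 2/9) + 40)) = 30779 - (477 + (88 - 8*⅑ + 40)² + 10*(88 - 8*⅑ + 40)) = 30779 - (477 + (88 - 8/9 + 40)² + 10*(88 - 8/9 + 40)) = 30779 - (477 + (1144/9)² + 10*(1144/9)) = 30779 - (477 + 1308736/81 + 11440/9) = 30779 - 1*1450333/81 = 30779 - 1450333/81 = 1042766/81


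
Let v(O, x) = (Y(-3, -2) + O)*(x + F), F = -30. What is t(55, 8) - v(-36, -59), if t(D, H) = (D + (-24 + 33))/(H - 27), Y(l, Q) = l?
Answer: -66013/19 ≈ -3474.4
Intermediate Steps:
t(D, H) = (9 + D)/(-27 + H) (t(D, H) = (D + 9)/(-27 + H) = (9 + D)/(-27 + H))
v(O, x) = (-30 + x)*(-3 + O) (v(O, x) = (-3 + O)*(x - 30) = (-3 + O)*(-30 + x) = (-30 + x)*(-3 + O))
t(55, 8) - v(-36, -59) = (9 + 55)/(-27 + 8) - (90 - 30*(-36) - 3*(-59) - 36*(-59)) = 64/(-19) - (90 + 1080 + 177 + 2124) = -1/19*64 - 1*3471 = -64/19 - 3471 = -66013/19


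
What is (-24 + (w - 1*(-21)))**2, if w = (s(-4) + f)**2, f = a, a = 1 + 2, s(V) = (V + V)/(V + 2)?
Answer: 2116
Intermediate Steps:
s(V) = 2*V/(2 + V) (s(V) = (2*V)/(2 + V) = 2*V/(2 + V))
a = 3
f = 3
w = 49 (w = (2*(-4)/(2 - 4) + 3)**2 = (2*(-4)/(-2) + 3)**2 = (2*(-4)*(-1/2) + 3)**2 = (4 + 3)**2 = 7**2 = 49)
(-24 + (w - 1*(-21)))**2 = (-24 + (49 - 1*(-21)))**2 = (-24 + (49 + 21))**2 = (-24 + 70)**2 = 46**2 = 2116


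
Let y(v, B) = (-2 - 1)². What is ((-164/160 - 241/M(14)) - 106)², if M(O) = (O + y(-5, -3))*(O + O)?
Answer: 478381105801/41473600 ≈ 11535.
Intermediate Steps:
y(v, B) = 9 (y(v, B) = (-3)² = 9)
M(O) = 2*O*(9 + O) (M(O) = (O + 9)*(O + O) = (9 + O)*(2*O) = 2*O*(9 + O))
((-164/160 - 241/M(14)) - 106)² = ((-164/160 - 241*1/(28*(9 + 14))) - 106)² = ((-164*1/160 - 241/(2*14*23)) - 106)² = ((-41/40 - 241/644) - 106)² = (-9011/6440 - 106)² = (-691651/6440)² = 478381105801/41473600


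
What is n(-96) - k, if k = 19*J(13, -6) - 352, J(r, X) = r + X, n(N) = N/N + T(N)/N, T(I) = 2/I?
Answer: 1013761/4608 ≈ 220.00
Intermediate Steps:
n(N) = 1 + 2/N² (n(N) = N/N + (2/N)/N = 1 + 2/N²)
J(r, X) = X + r
k = -219 (k = 19*(-6 + 13) - 352 = 19*7 - 352 = 133 - 352 = -219)
n(-96) - k = (1 + 2/(-96)²) - 1*(-219) = (1 + 2*(1/9216)) + 219 = (1 + 1/4608) + 219 = 4609/4608 + 219 = 1013761/4608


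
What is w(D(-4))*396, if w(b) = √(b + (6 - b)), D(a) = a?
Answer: 396*√6 ≈ 970.00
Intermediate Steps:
w(b) = √6
w(D(-4))*396 = √6*396 = 396*√6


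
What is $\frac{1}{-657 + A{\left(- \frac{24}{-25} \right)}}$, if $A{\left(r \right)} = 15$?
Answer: $- \frac{1}{642} \approx -0.0015576$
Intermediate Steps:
$\frac{1}{-657 + A{\left(- \frac{24}{-25} \right)}} = \frac{1}{-657 + 15} = \frac{1}{-642} = - \frac{1}{642}$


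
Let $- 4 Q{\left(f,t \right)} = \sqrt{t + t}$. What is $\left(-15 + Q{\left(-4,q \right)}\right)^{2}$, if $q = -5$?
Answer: $\frac{\left(60 + i \sqrt{10}\right)^{2}}{16} \approx 224.38 + 23.717 i$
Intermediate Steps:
$Q{\left(f,t \right)} = - \frac{\sqrt{2} \sqrt{t}}{4}$ ($Q{\left(f,t \right)} = - \frac{\sqrt{t + t}}{4} = - \frac{\sqrt{2 t}}{4} = - \frac{\sqrt{2} \sqrt{t}}{4}$)
$\left(-15 + Q{\left(-4,q \right)}\right)^{2} = \left(-15 - \frac{\sqrt{2} \sqrt{-5}}{4}\right)^{2} = \left(-15 - \frac{\sqrt{2} i \sqrt{5}}{4}\right)^{2} = \left(-15 - \frac{i \sqrt{10}}{4}\right)^{2}$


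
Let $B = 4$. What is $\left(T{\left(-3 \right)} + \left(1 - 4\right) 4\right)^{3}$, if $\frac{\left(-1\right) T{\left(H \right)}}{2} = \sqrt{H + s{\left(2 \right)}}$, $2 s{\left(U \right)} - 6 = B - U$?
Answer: $-2744$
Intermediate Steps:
$s{\left(U \right)} = 5 - \frac{U}{2}$ ($s{\left(U \right)} = 3 + \frac{4 - U}{2} = 3 - \left(-2 + \frac{U}{2}\right) = 5 - \frac{U}{2}$)
$T{\left(H \right)} = - 2 \sqrt{4 + H}$ ($T{\left(H \right)} = - 2 \sqrt{H + \left(5 - 1\right)} = - 2 \sqrt{H + 4} = - 2 \sqrt{4 + H}$)
$\left(T{\left(-3 \right)} + \left(1 - 4\right) 4\right)^{3} = \left(- 2 \sqrt{4 - 3} + \left(1 - 4\right) 4\right)^{3} = \left(- 2 \sqrt{1} + \left(1 - 4\right) 4\right)^{3} = \left(\left(-2\right) 1 - 12\right)^{3} = \left(-2 - 12\right)^{3} = \left(-14\right)^{3} = -2744$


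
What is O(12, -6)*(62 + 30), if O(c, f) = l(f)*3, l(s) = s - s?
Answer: 0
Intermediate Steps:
l(s) = 0
O(c, f) = 0 (O(c, f) = 0*3 = 0)
O(12, -6)*(62 + 30) = 0*(62 + 30) = 0*92 = 0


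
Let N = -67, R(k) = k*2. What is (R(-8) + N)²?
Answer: 6889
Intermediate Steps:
R(k) = 2*k
(R(-8) + N)² = (2*(-8) - 67)² = (-16 - 67)² = (-83)² = 6889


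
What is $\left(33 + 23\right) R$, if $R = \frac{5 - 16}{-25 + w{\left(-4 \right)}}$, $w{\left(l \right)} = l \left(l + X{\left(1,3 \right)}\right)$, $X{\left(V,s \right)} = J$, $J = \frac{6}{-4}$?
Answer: $\frac{616}{3} \approx 205.33$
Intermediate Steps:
$J = - \frac{3}{2}$ ($J = 6 \left(- \frac{1}{4}\right) = - \frac{3}{2} \approx -1.5$)
$X{\left(V,s \right)} = - \frac{3}{2}$
$w{\left(l \right)} = l \left(- \frac{3}{2} + l\right)$ ($w{\left(l \right)} = l \left(l - \frac{3}{2}\right) = l \left(- \frac{3}{2} + l\right)$)
$R = \frac{11}{3}$ ($R = \frac{5 - 16}{-25 + \frac{1}{2} \left(-4\right) \left(-3 + 2 \left(-4\right)\right)} = - \frac{11}{-25 + \frac{1}{2} \left(-4\right) \left(-3 - 8\right)} = - \frac{11}{-25 + \frac{1}{2} \left(-4\right) \left(-11\right)} = - \frac{11}{-25 + 22} = - \frac{11}{-3} = \left(-11\right) \left(- \frac{1}{3}\right) = \frac{11}{3} \approx 3.6667$)
$\left(33 + 23\right) R = \left(33 + 23\right) \frac{11}{3} = 56 \cdot \frac{11}{3} = \frac{616}{3}$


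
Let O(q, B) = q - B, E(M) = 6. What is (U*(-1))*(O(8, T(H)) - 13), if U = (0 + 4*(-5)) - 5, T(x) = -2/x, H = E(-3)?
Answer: -350/3 ≈ -116.67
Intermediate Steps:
H = 6
U = -25 (U = (0 - 20) - 5 = -20 - 5 = -25)
(U*(-1))*(O(8, T(H)) - 13) = (-25*(-1))*((8 - (-2)/6) - 13) = 25*((8 - (-2)/6) - 13) = 25*((8 - 1*(-⅓)) - 13) = 25*((8 + ⅓) - 13) = 25*(25/3 - 13) = 25*(-14/3) = -350/3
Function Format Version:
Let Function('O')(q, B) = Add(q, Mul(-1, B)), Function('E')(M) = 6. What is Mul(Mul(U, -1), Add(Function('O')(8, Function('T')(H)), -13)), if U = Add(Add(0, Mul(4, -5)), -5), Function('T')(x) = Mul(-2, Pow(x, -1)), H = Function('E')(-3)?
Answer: Rational(-350, 3) ≈ -116.67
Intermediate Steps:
H = 6
U = -25 (U = Add(Add(0, -20), -5) = Add(-20, -5) = -25)
Mul(Mul(U, -1), Add(Function('O')(8, Function('T')(H)), -13)) = Mul(Mul(-25, -1), Add(Add(8, Mul(-1, Mul(-2, Pow(6, -1)))), -13)) = Mul(25, Add(Add(8, Mul(-1, Mul(-2, Rational(1, 6)))), -13)) = Mul(25, Add(Add(8, Mul(-1, Rational(-1, 3))), -13)) = Mul(25, Add(Add(8, Rational(1, 3)), -13)) = Mul(25, Add(Rational(25, 3), -13)) = Mul(25, Rational(-14, 3)) = Rational(-350, 3)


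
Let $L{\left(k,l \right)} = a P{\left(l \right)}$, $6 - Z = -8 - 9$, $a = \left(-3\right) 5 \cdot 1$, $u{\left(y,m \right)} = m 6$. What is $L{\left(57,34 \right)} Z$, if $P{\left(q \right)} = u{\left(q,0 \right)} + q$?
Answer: $-11730$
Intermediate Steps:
$u{\left(y,m \right)} = 6 m$
$P{\left(q \right)} = q$ ($P{\left(q \right)} = 6 \cdot 0 + q = 0 + q = q$)
$a = -15$ ($a = \left(-15\right) 1 = -15$)
$Z = 23$ ($Z = 6 - \left(-8 - 9\right) = 6 - -17 = 6 + 17 = 23$)
$L{\left(k,l \right)} = - 15 l$
$L{\left(57,34 \right)} Z = \left(-15\right) 34 \cdot 23 = \left(-510\right) 23 = -11730$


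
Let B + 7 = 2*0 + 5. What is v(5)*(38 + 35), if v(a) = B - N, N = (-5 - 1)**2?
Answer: -2774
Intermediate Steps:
B = -2 (B = -7 + (2*0 + 5) = -7 + (0 + 5) = -7 + 5 = -2)
N = 36 (N = (-6)**2 = 36)
v(a) = -38 (v(a) = -2 - 1*36 = -2 - 36 = -38)
v(5)*(38 + 35) = -38*(38 + 35) = -38*73 = -2774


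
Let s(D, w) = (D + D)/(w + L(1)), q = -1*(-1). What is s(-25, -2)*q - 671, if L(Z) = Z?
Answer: -621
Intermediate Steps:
q = 1
s(D, w) = 2*D/(1 + w) (s(D, w) = (D + D)/(w + 1) = (2*D)/(1 + w) = 2*D/(1 + w))
s(-25, -2)*q - 671 = (2*(-25)/(1 - 2))*1 - 671 = (2*(-25)/(-1))*1 - 671 = (2*(-25)*(-1))*1 - 671 = 50*1 - 671 = 50 - 671 = -621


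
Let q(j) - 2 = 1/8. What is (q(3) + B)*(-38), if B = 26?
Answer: -4275/4 ≈ -1068.8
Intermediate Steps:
q(j) = 17/8 (q(j) = 2 + 1/8 = 17/8)
(q(3) + B)*(-38) = (17/8 + 26)*(-38) = (225/8)*(-38) = -4275/4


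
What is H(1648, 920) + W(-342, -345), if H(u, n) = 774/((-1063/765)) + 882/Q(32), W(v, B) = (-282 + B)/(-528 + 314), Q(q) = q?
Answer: -958200531/1819856 ≈ -526.53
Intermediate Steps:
W(v, B) = 141/107 - B/214 (W(v, B) = (-282 + B)/(-214) = (-282 + B)*(-1/214) = 141/107 - B/214)
H(u, n) = -9004977/17008 (H(u, n) = 774/((-1063/765)) + 882/32 = 774/((-1063*1/765)) + 882*(1/32) = 774/(-1063/765) + 441/16 = 774*(-765/1063) + 441/16 = -592110/1063 + 441/16 = -9004977/17008)
H(1648, 920) + W(-342, -345) = -9004977/17008 + (141/107 - 1/214*(-345)) = -9004977/17008 + (141/107 + 345/214) = -9004977/17008 + 627/214 = -958200531/1819856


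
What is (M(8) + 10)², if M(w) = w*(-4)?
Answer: 484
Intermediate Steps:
M(w) = -4*w
(M(8) + 10)² = (-4*8 + 10)² = (-32 + 10)² = (-22)² = 484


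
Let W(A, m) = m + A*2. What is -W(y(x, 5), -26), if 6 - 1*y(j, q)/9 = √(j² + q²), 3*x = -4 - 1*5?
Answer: -82 + 18*√34 ≈ 22.957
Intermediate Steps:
x = -3 (x = (-4 - 1*5)/3 = (-4 - 5)/3 = (⅓)*(-9) = -3)
y(j, q) = 54 - 9*√(j² + q²)
W(A, m) = m + 2*A
-W(y(x, 5), -26) = -(-26 + 2*(54 - 9*√((-3)² + 5²))) = -(-26 + 2*(54 - 9*√(9 + 25))) = -(-26 + 2*(54 - 9*√34)) = -(-26 + (108 - 18*√34)) = -(82 - 18*√34) = -82 + 18*√34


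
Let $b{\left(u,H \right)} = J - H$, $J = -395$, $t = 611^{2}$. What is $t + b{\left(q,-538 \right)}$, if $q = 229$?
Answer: $373464$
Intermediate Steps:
$t = 373321$
$b{\left(u,H \right)} = -395 - H$
$t + b{\left(q,-538 \right)} = 373321 - -143 = 373321 + \left(-395 + 538\right) = 373321 + 143 = 373464$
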